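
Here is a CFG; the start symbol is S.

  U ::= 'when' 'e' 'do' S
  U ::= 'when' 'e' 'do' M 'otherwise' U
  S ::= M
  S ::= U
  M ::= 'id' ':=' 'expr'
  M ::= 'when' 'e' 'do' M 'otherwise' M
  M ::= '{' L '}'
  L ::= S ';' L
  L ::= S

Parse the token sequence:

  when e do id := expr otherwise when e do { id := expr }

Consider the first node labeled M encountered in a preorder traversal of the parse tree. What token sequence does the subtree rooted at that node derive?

id := expr

[S [U when e do [M id := expr] otherwise [U when e do [S [M { [L [S [M id := expr]]] }]]]]]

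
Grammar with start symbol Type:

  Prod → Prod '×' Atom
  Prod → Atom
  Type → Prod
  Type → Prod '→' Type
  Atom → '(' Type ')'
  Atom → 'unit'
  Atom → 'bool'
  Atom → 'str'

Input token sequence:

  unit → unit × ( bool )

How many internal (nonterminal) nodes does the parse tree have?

11

[Type [Prod [Atom unit]] → [Type [Prod [Prod [Atom unit]] × [Atom ( [Type [Prod [Atom bool]]] )]]]]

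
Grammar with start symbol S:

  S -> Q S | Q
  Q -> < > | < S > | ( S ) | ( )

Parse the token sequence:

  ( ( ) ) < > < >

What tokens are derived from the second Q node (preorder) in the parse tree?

( )

[S [Q ( [S [Q ( )]] )] [S [Q < >] [S [Q < >]]]]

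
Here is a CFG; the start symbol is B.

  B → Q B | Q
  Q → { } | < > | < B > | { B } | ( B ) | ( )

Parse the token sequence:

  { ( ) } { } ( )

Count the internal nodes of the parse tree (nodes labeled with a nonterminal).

8

[B [Q { [B [Q ( )]] }] [B [Q { }] [B [Q ( )]]]]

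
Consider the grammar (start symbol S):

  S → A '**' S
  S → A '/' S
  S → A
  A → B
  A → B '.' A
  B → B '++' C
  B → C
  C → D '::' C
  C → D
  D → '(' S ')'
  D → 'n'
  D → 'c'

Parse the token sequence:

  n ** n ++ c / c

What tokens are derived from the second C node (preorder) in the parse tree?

n

[S [A [B [C [D n]]]] ** [S [A [B [B [C [D n]]] ++ [C [D c]]]] / [S [A [B [C [D c]]]]]]]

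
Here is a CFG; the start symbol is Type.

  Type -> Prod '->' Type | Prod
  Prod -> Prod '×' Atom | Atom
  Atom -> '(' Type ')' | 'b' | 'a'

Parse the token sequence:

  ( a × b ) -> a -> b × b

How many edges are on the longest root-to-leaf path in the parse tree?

[Type [Prod [Atom ( [Type [Prod [Prod [Atom a]] × [Atom b]]] )]] -> [Type [Prod [Atom a]] -> [Type [Prod [Prod [Atom b]] × [Atom b]]]]]

7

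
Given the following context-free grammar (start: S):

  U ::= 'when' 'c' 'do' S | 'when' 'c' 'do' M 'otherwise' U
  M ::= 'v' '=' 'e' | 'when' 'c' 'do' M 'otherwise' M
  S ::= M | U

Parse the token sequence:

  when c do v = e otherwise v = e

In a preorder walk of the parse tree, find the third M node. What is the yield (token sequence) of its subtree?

v = e

[S [M when c do [M v = e] otherwise [M v = e]]]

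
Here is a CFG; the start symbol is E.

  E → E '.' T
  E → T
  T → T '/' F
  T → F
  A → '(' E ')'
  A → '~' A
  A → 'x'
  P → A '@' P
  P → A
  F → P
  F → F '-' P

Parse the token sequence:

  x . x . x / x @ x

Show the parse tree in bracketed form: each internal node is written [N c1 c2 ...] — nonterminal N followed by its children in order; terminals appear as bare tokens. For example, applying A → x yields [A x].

E
E . T
E . T . T
T . T . T
F . T . T
P . T . T
A . T . T
x . T . T
x . F . T
x . P . T
x . A . T
x . x . T
x . x . T / F
x . x . F / F
x . x . P / F
x . x . A / F
x . x . x / F
x . x . x / P
x . x . x / A @ P
x . x . x / x @ P
x . x . x / x @ A
x . x . x / x @ x

[E [E [E [T [F [P [A x]]]]] . [T [F [P [A x]]]]] . [T [T [F [P [A x]]]] / [F [P [A x] @ [P [A x]]]]]]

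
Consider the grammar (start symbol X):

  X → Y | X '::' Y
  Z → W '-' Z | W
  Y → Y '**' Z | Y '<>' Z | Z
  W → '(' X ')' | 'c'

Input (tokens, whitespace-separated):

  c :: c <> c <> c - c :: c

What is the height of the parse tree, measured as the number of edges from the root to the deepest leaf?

[X [X [X [Y [Z [W c]]]] :: [Y [Y [Y [Z [W c]]] <> [Z [W c]]] <> [Z [W c] - [Z [W c]]]]] :: [Y [Z [W c]]]]

7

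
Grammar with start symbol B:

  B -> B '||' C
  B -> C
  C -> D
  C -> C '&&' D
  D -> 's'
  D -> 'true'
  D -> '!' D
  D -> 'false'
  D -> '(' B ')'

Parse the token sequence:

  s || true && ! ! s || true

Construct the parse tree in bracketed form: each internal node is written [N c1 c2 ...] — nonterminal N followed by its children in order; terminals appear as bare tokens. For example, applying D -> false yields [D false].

B
B || C
B || C || C
C || C || C
D || C || C
s || C || C
s || C && D || C
s || D && D || C
s || true && D || C
s || true && ! D || C
s || true && ! ! D || C
s || true && ! ! s || C
s || true && ! ! s || D
s || true && ! ! s || true

[B [B [B [C [D s]]] || [C [C [D true]] && [D ! [D ! [D s]]]]] || [C [D true]]]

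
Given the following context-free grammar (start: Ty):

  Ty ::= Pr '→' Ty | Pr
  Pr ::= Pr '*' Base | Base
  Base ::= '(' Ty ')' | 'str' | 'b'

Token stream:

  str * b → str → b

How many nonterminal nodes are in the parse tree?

[Ty [Pr [Pr [Base str]] * [Base b]] → [Ty [Pr [Base str]] → [Ty [Pr [Base b]]]]]

11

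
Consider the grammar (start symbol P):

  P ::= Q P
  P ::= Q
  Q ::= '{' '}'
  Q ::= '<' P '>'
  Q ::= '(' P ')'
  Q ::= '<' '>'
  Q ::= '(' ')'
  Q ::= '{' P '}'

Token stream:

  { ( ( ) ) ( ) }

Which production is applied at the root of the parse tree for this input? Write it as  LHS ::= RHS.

P ::= Q

[P [Q { [P [Q ( [P [Q ( )]] )] [P [Q ( )]]] }]]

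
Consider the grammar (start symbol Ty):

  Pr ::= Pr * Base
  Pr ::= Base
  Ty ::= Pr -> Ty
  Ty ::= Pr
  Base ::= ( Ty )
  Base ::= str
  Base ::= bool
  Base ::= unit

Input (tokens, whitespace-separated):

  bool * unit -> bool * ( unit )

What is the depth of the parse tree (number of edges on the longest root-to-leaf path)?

7

[Ty [Pr [Pr [Base bool]] * [Base unit]] -> [Ty [Pr [Pr [Base bool]] * [Base ( [Ty [Pr [Base unit]]] )]]]]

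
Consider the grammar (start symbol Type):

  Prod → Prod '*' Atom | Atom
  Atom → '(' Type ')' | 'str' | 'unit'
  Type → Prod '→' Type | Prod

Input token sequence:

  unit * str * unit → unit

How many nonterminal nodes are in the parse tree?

[Type [Prod [Prod [Prod [Atom unit]] * [Atom str]] * [Atom unit]] → [Type [Prod [Atom unit]]]]

10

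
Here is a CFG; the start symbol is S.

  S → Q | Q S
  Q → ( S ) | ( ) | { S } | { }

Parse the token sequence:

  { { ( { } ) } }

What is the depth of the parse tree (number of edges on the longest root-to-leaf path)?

[S [Q { [S [Q { [S [Q ( [S [Q { }]] )]] }]] }]]

8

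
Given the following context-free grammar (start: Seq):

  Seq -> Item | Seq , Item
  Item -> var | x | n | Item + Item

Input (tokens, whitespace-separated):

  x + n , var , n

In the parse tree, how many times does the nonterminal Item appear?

5

[Seq [Seq [Seq [Item [Item x] + [Item n]]] , [Item var]] , [Item n]]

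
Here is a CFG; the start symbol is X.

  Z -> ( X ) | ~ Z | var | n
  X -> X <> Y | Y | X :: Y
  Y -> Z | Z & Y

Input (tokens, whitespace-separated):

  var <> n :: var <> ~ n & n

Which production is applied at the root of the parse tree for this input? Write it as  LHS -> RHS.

[X [X [X [X [Y [Z var]]] <> [Y [Z n]]] :: [Y [Z var]]] <> [Y [Z ~ [Z n]] & [Y [Z n]]]]

X -> X <> Y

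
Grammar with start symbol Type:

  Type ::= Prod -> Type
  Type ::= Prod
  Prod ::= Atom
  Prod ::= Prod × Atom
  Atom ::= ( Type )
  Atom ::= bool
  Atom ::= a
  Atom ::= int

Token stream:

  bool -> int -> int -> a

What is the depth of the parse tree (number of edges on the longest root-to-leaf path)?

[Type [Prod [Atom bool]] -> [Type [Prod [Atom int]] -> [Type [Prod [Atom int]] -> [Type [Prod [Atom a]]]]]]

6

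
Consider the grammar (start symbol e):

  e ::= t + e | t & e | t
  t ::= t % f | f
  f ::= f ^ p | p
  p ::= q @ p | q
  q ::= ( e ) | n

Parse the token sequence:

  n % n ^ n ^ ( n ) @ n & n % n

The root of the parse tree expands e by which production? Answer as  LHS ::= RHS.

e ::= t & e

[e [t [t [f [p [q n]]]] % [f [f [f [p [q n]]] ^ [p [q n]]] ^ [p [q ( [e [t [f [p [q n]]]]] )] @ [p [q n]]]]] & [e [t [t [f [p [q n]]]] % [f [p [q n]]]]]]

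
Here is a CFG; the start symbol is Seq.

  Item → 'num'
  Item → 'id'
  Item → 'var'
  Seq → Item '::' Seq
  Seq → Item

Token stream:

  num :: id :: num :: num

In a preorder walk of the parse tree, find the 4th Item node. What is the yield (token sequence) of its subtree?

[Seq [Item num] :: [Seq [Item id] :: [Seq [Item num] :: [Seq [Item num]]]]]

num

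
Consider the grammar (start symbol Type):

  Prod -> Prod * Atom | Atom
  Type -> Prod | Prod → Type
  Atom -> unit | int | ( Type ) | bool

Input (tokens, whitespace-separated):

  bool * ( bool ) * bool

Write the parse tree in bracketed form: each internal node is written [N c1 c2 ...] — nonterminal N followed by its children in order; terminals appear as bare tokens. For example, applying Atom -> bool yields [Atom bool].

Type
Prod
Prod * Atom
Prod * Atom * Atom
Atom * Atom * Atom
bool * Atom * Atom
bool * ( Type ) * Atom
bool * ( Prod ) * Atom
bool * ( Atom ) * Atom
bool * ( bool ) * Atom
bool * ( bool ) * bool

[Type [Prod [Prod [Prod [Atom bool]] * [Atom ( [Type [Prod [Atom bool]]] )]] * [Atom bool]]]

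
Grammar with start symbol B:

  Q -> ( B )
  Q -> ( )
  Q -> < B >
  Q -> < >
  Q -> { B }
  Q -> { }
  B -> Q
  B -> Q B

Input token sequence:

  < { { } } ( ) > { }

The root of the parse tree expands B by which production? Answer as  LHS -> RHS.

[B [Q < [B [Q { [B [Q { }]] }] [B [Q ( )]]] >] [B [Q { }]]]

B -> Q B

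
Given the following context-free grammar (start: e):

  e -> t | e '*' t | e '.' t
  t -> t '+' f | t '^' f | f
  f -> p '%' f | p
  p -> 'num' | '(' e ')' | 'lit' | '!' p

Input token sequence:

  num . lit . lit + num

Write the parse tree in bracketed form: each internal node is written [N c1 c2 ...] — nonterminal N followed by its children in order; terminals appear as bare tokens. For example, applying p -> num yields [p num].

e
e . t
e . t . t
t . t . t
f . t . t
p . t . t
num . t . t
num . f . t
num . p . t
num . lit . t
num . lit . t + f
num . lit . f + f
num . lit . p + f
num . lit . lit + f
num . lit . lit + p
num . lit . lit + num

[e [e [e [t [f [p num]]]] . [t [f [p lit]]]] . [t [t [f [p lit]]] + [f [p num]]]]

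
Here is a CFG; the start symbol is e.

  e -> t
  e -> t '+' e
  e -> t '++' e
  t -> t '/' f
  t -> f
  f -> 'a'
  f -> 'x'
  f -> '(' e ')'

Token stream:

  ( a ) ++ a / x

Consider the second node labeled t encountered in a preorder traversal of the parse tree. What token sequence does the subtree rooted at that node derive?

a

[e [t [f ( [e [t [f a]]] )]] ++ [e [t [t [f a]] / [f x]]]]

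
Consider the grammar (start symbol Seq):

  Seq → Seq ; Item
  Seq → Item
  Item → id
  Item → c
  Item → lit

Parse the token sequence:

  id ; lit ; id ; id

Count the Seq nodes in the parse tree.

[Seq [Seq [Seq [Seq [Item id]] ; [Item lit]] ; [Item id]] ; [Item id]]

4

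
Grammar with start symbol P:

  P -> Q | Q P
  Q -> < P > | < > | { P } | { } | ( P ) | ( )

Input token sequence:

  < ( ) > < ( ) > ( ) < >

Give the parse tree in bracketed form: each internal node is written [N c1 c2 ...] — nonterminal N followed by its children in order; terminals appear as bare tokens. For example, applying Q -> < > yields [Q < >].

P
Q P
< P > P
< Q > P
< ( ) > P
< ( ) > Q P
< ( ) > < P > P
< ( ) > < Q > P
< ( ) > < ( ) > P
< ( ) > < ( ) > Q P
< ( ) > < ( ) > ( ) P
< ( ) > < ( ) > ( ) Q
< ( ) > < ( ) > ( ) < >

[P [Q < [P [Q ( )]] >] [P [Q < [P [Q ( )]] >] [P [Q ( )] [P [Q < >]]]]]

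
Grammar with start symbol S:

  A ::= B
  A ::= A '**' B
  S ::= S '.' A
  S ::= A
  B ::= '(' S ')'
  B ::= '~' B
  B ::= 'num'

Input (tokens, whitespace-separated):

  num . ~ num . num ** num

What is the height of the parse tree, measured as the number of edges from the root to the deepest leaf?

5

[S [S [S [A [B num]]] . [A [B ~ [B num]]]] . [A [A [B num]] ** [B num]]]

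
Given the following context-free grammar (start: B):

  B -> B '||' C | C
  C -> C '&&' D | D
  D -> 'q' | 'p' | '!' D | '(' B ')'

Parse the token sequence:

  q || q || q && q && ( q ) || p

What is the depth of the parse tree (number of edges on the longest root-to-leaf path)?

[B [B [B [B [C [D q]]] || [C [D q]]] || [C [C [C [D q]] && [D q]] && [D ( [B [C [D q]]] )]]] || [C [D p]]]

7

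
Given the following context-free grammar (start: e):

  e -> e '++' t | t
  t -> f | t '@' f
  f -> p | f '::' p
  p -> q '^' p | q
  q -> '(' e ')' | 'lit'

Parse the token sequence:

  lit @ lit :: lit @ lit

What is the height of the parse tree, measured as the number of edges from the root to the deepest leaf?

[e [t [t [t [f [p [q lit]]]] @ [f [f [p [q lit]]] :: [p [q lit]]]] @ [f [p [q lit]]]]]

7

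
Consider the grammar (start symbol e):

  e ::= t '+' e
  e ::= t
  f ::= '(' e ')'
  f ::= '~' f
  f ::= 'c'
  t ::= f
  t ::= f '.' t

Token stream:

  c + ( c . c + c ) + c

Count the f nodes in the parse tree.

6

[e [t [f c]] + [e [t [f ( [e [t [f c] . [t [f c]]] + [e [t [f c]]]] )]] + [e [t [f c]]]]]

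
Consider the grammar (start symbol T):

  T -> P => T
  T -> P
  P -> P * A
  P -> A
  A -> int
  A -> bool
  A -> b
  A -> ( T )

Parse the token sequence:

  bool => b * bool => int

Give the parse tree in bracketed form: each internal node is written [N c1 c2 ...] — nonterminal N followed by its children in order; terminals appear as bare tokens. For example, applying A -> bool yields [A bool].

[T [P [A bool]] => [T [P [P [A b]] * [A bool]] => [T [P [A int]]]]]

T
P => T
A => T
bool => T
bool => P => T
bool => P * A => T
bool => A * A => T
bool => b * A => T
bool => b * bool => T
bool => b * bool => P
bool => b * bool => A
bool => b * bool => int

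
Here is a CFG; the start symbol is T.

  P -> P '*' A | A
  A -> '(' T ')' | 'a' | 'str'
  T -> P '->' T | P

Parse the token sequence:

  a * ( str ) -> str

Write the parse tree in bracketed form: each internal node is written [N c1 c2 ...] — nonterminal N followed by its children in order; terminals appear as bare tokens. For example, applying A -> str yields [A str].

[T [P [P [A a]] * [A ( [T [P [A str]]] )]] -> [T [P [A str]]]]

T
P -> T
P * A -> T
A * A -> T
a * A -> T
a * ( T ) -> T
a * ( P ) -> T
a * ( A ) -> T
a * ( str ) -> T
a * ( str ) -> P
a * ( str ) -> A
a * ( str ) -> str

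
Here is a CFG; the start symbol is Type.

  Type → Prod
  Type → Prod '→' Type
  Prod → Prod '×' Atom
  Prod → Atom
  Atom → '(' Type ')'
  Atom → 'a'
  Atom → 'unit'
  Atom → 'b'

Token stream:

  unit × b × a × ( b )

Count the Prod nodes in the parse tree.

5

[Type [Prod [Prod [Prod [Prod [Atom unit]] × [Atom b]] × [Atom a]] × [Atom ( [Type [Prod [Atom b]]] )]]]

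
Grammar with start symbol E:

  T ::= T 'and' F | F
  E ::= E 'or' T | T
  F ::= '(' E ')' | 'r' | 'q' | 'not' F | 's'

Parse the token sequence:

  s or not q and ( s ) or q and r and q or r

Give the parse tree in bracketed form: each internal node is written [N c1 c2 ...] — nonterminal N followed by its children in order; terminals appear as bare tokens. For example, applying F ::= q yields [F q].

[E [E [E [E [T [F s]]] or [T [T [F not [F q]]] and [F ( [E [T [F s]]] )]]] or [T [T [T [F q]] and [F r]] and [F q]]] or [T [F r]]]

E
E or T
E or T or T
E or T or T or T
T or T or T or T
F or T or T or T
s or T or T or T
s or T and F or T or T
s or F and F or T or T
s or not F and F or T or T
s or not q and F or T or T
s or not q and ( E ) or T or T
s or not q and ( T ) or T or T
s or not q and ( F ) or T or T
s or not q and ( s ) or T or T
s or not q and ( s ) or T and F or T
s or not q and ( s ) or T and F and F or T
s or not q and ( s ) or F and F and F or T
s or not q and ( s ) or q and F and F or T
s or not q and ( s ) or q and r and F or T
s or not q and ( s ) or q and r and q or T
s or not q and ( s ) or q and r and q or F
s or not q and ( s ) or q and r and q or r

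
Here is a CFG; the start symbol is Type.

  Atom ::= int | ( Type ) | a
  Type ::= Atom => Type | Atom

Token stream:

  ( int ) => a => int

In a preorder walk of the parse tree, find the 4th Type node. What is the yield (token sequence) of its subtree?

[Type [Atom ( [Type [Atom int]] )] => [Type [Atom a] => [Type [Atom int]]]]

int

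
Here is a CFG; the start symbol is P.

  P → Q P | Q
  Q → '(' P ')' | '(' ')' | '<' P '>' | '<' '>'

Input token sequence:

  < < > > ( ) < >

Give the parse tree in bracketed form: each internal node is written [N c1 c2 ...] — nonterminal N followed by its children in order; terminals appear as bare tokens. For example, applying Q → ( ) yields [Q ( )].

[P [Q < [P [Q < >]] >] [P [Q ( )] [P [Q < >]]]]

P
Q P
< P > P
< Q > P
< < > > P
< < > > Q P
< < > > ( ) P
< < > > ( ) Q
< < > > ( ) < >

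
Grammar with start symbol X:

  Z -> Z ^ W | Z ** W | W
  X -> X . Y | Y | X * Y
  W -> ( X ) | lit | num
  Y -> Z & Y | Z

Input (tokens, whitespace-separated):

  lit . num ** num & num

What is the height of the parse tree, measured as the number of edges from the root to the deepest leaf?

5

[X [X [Y [Z [W lit]]]] . [Y [Z [Z [W num]] ** [W num]] & [Y [Z [W num]]]]]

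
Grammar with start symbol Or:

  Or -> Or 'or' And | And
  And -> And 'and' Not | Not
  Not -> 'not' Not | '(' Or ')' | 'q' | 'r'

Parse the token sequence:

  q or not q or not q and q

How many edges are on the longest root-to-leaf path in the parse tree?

[Or [Or [Or [And [Not q]]] or [And [Not not [Not q]]]] or [And [And [Not not [Not q]]] and [Not q]]]

5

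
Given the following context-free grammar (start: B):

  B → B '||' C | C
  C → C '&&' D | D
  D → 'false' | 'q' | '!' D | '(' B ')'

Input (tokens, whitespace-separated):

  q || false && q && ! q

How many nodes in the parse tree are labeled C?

4

[B [B [C [D q]]] || [C [C [C [D false]] && [D q]] && [D ! [D q]]]]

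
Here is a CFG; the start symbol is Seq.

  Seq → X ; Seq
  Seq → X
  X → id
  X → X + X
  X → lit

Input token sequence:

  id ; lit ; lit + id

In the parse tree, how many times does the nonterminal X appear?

5

[Seq [X id] ; [Seq [X lit] ; [Seq [X [X lit] + [X id]]]]]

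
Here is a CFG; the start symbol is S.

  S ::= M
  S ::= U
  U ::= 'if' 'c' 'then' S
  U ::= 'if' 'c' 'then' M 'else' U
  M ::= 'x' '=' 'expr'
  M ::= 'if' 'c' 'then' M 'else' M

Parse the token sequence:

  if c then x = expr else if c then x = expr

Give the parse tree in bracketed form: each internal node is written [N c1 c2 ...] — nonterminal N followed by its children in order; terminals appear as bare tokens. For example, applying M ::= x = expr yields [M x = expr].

[S [U if c then [M x = expr] else [U if c then [S [M x = expr]]]]]

S
U
if c then M else U
if c then x = expr else U
if c then x = expr else if c then S
if c then x = expr else if c then M
if c then x = expr else if c then x = expr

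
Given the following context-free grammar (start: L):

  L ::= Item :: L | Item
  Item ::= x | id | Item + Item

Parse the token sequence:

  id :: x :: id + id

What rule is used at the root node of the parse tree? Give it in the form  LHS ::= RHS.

[L [Item id] :: [L [Item x] :: [L [Item [Item id] + [Item id]]]]]

L ::= Item :: L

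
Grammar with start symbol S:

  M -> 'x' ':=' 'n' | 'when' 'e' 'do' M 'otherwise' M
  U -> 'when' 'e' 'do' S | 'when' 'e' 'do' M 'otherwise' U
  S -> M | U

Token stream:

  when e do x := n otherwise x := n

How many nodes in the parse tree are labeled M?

[S [M when e do [M x := n] otherwise [M x := n]]]

3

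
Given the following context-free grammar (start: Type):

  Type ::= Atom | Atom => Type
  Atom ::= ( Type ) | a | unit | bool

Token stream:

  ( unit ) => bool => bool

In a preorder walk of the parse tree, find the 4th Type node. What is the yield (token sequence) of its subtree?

[Type [Atom ( [Type [Atom unit]] )] => [Type [Atom bool] => [Type [Atom bool]]]]

bool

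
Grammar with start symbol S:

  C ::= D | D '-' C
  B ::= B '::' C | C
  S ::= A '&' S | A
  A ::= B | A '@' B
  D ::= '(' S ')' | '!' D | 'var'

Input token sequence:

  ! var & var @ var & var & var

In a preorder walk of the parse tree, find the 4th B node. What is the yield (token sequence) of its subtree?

[S [A [B [C [D ! [D var]]]]] & [S [A [A [B [C [D var]]]] @ [B [C [D var]]]] & [S [A [B [C [D var]]]] & [S [A [B [C [D var]]]]]]]]

var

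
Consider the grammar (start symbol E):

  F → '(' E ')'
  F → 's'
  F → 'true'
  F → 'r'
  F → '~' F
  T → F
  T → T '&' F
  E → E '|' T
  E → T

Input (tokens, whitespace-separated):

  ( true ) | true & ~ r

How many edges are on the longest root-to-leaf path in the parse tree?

7

[E [E [T [F ( [E [T [F true]]] )]]] | [T [T [F true]] & [F ~ [F r]]]]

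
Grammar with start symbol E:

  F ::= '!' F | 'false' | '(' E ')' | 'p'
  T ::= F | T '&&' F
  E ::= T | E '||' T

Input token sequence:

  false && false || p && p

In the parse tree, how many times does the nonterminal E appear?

[E [E [T [T [F false]] && [F false]]] || [T [T [F p]] && [F p]]]

2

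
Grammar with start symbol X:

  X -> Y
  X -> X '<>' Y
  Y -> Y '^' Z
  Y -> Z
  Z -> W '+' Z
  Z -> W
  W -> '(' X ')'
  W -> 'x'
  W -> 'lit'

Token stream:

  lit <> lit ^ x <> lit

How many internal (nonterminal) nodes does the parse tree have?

[X [X [X [Y [Z [W lit]]]] <> [Y [Y [Z [W lit]]] ^ [Z [W x]]]] <> [Y [Z [W lit]]]]

15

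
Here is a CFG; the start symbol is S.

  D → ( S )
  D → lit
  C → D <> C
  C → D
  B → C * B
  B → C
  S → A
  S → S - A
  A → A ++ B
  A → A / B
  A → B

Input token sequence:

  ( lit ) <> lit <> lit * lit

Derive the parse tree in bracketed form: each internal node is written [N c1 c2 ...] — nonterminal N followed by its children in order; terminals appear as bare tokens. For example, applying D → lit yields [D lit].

S
A
B
C * B
D <> C * B
( S ) <> C * B
( A ) <> C * B
( B ) <> C * B
( C ) <> C * B
( D ) <> C * B
( lit ) <> C * B
( lit ) <> D <> C * B
( lit ) <> lit <> C * B
( lit ) <> lit <> D * B
( lit ) <> lit <> lit * B
( lit ) <> lit <> lit * C
( lit ) <> lit <> lit * D
( lit ) <> lit <> lit * lit

[S [A [B [C [D ( [S [A [B [C [D lit]]]]] )] <> [C [D lit] <> [C [D lit]]]] * [B [C [D lit]]]]]]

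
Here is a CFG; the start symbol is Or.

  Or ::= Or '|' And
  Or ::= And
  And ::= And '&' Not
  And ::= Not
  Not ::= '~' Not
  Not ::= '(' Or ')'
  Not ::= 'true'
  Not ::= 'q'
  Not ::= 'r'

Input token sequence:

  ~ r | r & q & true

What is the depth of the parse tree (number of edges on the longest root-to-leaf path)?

[Or [Or [And [Not ~ [Not r]]]] | [And [And [And [Not r]] & [Not q]] & [Not true]]]

5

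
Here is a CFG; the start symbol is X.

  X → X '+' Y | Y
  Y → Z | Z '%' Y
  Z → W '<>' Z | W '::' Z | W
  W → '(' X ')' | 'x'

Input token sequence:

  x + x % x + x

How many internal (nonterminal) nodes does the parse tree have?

[X [X [X [Y [Z [W x]]]] + [Y [Z [W x]] % [Y [Z [W x]]]]] + [Y [Z [W x]]]]

15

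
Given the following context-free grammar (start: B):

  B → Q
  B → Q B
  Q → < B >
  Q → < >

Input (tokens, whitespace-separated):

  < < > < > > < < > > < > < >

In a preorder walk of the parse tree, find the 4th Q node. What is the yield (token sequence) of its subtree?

< < > >

[B [Q < [B [Q < >] [B [Q < >]]] >] [B [Q < [B [Q < >]] >] [B [Q < >] [B [Q < >]]]]]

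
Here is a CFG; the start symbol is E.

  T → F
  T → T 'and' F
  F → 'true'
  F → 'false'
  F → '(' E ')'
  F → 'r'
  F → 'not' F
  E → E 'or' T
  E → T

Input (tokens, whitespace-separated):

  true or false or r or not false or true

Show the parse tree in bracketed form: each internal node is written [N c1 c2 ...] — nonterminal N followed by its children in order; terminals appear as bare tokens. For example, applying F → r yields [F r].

E
E or T
E or T or T
E or T or T or T
E or T or T or T or T
T or T or T or T or T
F or T or T or T or T
true or T or T or T or T
true or F or T or T or T
true or false or T or T or T
true or false or F or T or T
true or false or r or T or T
true or false or r or F or T
true or false or r or not F or T
true or false or r or not false or T
true or false or r or not false or F
true or false or r or not false or true

[E [E [E [E [E [T [F true]]] or [T [F false]]] or [T [F r]]] or [T [F not [F false]]]] or [T [F true]]]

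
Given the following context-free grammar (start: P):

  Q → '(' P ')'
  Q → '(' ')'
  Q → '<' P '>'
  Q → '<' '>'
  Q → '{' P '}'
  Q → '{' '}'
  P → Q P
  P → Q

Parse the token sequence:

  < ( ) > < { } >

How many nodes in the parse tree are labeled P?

[P [Q < [P [Q ( )]] >] [P [Q < [P [Q { }]] >]]]

4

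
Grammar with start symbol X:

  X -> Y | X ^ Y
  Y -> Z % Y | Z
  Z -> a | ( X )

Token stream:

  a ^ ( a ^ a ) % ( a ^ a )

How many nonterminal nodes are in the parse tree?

[X [X [Y [Z a]]] ^ [Y [Z ( [X [X [Y [Z a]]] ^ [Y [Z a]]] )] % [Y [Z ( [X [X [Y [Z a]]] ^ [Y [Z a]]] )]]]]

20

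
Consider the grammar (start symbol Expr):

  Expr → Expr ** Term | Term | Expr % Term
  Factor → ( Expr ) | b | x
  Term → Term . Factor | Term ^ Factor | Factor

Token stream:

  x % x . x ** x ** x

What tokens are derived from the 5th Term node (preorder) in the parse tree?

x

[Expr [Expr [Expr [Expr [Term [Factor x]]] % [Term [Term [Factor x]] . [Factor x]]] ** [Term [Factor x]]] ** [Term [Factor x]]]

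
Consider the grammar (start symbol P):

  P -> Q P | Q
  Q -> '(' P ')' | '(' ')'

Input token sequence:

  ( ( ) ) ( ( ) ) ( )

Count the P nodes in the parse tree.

5

[P [Q ( [P [Q ( )]] )] [P [Q ( [P [Q ( )]] )] [P [Q ( )]]]]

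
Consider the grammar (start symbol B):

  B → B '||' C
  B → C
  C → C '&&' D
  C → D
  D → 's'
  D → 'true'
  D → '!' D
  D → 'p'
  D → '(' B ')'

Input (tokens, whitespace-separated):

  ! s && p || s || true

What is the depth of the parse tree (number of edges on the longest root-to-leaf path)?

[B [B [B [C [C [D ! [D s]]] && [D p]]] || [C [D s]]] || [C [D true]]]

7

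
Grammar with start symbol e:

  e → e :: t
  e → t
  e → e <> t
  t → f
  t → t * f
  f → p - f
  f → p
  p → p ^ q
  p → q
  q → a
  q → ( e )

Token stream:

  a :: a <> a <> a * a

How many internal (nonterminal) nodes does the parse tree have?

[e [e [e [e [t [f [p [q a]]]]] :: [t [f [p [q a]]]]] <> [t [f [p [q a]]]]] <> [t [t [f [p [q a]]]] * [f [p [q a]]]]]

24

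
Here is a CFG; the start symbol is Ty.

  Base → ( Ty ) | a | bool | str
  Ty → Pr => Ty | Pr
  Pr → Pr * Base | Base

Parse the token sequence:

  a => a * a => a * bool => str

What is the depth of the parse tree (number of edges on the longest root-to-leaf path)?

6

[Ty [Pr [Base a]] => [Ty [Pr [Pr [Base a]] * [Base a]] => [Ty [Pr [Pr [Base a]] * [Base bool]] => [Ty [Pr [Base str]]]]]]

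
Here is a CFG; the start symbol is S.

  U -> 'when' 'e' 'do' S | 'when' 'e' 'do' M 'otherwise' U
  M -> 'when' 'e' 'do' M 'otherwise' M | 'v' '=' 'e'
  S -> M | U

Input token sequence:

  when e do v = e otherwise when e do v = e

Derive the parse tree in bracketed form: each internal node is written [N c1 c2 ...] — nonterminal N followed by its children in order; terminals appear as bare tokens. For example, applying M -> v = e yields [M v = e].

[S [U when e do [M v = e] otherwise [U when e do [S [M v = e]]]]]

S
U
when e do M otherwise U
when e do v = e otherwise U
when e do v = e otherwise when e do S
when e do v = e otherwise when e do M
when e do v = e otherwise when e do v = e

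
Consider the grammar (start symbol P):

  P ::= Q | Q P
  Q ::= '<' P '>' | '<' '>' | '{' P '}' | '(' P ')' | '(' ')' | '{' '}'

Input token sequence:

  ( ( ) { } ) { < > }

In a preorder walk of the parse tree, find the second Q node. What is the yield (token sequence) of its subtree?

[P [Q ( [P [Q ( )] [P [Q { }]]] )] [P [Q { [P [Q < >]] }]]]

( )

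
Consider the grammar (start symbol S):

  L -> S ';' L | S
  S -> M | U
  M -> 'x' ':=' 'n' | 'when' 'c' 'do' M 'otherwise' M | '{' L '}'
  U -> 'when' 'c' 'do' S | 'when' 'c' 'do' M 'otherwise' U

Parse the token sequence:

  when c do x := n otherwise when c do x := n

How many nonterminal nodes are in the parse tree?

[S [U when c do [M x := n] otherwise [U when c do [S [M x := n]]]]]

6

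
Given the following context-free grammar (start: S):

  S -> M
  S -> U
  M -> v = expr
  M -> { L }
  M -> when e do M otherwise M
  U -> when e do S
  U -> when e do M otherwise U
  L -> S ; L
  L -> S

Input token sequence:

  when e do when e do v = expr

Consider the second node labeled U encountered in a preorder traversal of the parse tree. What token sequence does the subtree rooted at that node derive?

when e do v = expr

[S [U when e do [S [U when e do [S [M v = expr]]]]]]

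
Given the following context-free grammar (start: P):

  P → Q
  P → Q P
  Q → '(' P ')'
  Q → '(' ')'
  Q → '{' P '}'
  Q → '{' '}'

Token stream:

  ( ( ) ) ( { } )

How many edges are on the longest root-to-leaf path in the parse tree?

5

[P [Q ( [P [Q ( )]] )] [P [Q ( [P [Q { }]] )]]]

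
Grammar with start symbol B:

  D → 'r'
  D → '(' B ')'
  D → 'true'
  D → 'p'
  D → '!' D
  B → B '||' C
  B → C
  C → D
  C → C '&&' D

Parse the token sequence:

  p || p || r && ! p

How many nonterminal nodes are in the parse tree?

[B [B [B [C [D p]]] || [C [D p]]] || [C [C [D r]] && [D ! [D p]]]]

12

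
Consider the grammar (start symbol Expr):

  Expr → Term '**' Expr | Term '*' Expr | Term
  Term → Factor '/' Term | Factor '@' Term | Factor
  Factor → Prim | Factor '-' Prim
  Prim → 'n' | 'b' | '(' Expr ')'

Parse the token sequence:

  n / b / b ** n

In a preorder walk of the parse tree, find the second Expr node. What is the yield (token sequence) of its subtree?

[Expr [Term [Factor [Prim n]] / [Term [Factor [Prim b]] / [Term [Factor [Prim b]]]]] ** [Expr [Term [Factor [Prim n]]]]]

n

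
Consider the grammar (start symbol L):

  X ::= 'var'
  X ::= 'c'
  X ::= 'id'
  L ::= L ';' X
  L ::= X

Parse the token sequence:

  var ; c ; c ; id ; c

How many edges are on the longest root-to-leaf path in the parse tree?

6

[L [L [L [L [L [X var]] ; [X c]] ; [X c]] ; [X id]] ; [X c]]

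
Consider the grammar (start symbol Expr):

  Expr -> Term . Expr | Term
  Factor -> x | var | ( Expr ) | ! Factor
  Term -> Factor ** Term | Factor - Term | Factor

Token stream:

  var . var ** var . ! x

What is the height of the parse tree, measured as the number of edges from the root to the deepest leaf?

[Expr [Term [Factor var]] . [Expr [Term [Factor var] ** [Term [Factor var]]] . [Expr [Term [Factor ! [Factor x]]]]]]

6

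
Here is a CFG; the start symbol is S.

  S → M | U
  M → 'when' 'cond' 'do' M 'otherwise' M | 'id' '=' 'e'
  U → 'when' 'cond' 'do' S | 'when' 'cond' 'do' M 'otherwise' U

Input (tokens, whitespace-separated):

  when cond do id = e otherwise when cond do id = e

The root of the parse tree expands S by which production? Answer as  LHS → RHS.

S → U

[S [U when cond do [M id = e] otherwise [U when cond do [S [M id = e]]]]]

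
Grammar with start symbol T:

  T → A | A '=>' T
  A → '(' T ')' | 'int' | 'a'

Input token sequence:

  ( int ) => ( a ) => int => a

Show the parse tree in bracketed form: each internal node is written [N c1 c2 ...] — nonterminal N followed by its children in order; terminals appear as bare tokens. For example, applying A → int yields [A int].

T
A => T
( T ) => T
( A ) => T
( int ) => T
( int ) => A => T
( int ) => ( T ) => T
( int ) => ( A ) => T
( int ) => ( a ) => T
( int ) => ( a ) => A => T
( int ) => ( a ) => int => T
( int ) => ( a ) => int => A
( int ) => ( a ) => int => a

[T [A ( [T [A int]] )] => [T [A ( [T [A a]] )] => [T [A int] => [T [A a]]]]]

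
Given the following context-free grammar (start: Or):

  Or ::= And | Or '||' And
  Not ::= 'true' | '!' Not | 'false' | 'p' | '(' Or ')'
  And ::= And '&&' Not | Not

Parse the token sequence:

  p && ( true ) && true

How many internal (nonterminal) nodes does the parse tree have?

10

[Or [And [And [And [Not p]] && [Not ( [Or [And [Not true]]] )]] && [Not true]]]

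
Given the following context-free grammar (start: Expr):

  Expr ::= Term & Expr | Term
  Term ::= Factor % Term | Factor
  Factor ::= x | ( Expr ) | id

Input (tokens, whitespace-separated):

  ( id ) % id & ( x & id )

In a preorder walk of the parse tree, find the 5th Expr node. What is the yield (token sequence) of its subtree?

id

[Expr [Term [Factor ( [Expr [Term [Factor id]]] )] % [Term [Factor id]]] & [Expr [Term [Factor ( [Expr [Term [Factor x]] & [Expr [Term [Factor id]]]] )]]]]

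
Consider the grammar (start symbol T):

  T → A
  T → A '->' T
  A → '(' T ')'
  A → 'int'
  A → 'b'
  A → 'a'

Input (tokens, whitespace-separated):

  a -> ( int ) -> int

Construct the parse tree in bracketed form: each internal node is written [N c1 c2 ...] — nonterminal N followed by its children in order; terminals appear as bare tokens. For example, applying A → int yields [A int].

[T [A a] -> [T [A ( [T [A int]] )] -> [T [A int]]]]

T
A -> T
a -> T
a -> A -> T
a -> ( T ) -> T
a -> ( A ) -> T
a -> ( int ) -> T
a -> ( int ) -> A
a -> ( int ) -> int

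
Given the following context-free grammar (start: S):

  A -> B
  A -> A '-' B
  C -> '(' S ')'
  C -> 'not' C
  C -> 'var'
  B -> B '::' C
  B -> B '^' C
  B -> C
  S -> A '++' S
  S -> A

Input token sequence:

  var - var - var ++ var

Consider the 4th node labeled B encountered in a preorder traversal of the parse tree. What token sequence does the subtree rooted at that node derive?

var

[S [A [A [A [B [C var]]] - [B [C var]]] - [B [C var]]] ++ [S [A [B [C var]]]]]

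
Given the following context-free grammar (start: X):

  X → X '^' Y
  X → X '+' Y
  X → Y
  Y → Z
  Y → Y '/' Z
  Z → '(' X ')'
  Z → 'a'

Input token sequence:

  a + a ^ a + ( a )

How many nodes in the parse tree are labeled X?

5

[X [X [X [X [Y [Z a]]] + [Y [Z a]]] ^ [Y [Z a]]] + [Y [Z ( [X [Y [Z a]]] )]]]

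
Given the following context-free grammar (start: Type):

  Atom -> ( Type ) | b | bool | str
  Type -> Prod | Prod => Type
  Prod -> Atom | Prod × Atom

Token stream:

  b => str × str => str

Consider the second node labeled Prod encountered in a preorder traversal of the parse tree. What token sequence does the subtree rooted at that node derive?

[Type [Prod [Atom b]] => [Type [Prod [Prod [Atom str]] × [Atom str]] => [Type [Prod [Atom str]]]]]

str × str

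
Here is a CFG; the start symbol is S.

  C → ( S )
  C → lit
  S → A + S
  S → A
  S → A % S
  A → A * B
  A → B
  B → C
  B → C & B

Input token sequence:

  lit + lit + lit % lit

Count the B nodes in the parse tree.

4

[S [A [B [C lit]]] + [S [A [B [C lit]]] + [S [A [B [C lit]]] % [S [A [B [C lit]]]]]]]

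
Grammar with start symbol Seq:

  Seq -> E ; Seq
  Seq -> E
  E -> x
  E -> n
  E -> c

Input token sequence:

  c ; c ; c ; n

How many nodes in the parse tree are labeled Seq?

[Seq [E c] ; [Seq [E c] ; [Seq [E c] ; [Seq [E n]]]]]

4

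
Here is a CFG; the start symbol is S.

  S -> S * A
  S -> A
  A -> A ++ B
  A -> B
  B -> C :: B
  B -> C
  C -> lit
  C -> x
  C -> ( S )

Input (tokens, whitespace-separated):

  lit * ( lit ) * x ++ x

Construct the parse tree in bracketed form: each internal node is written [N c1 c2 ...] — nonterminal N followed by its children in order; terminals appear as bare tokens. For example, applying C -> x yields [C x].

[S [S [S [A [B [C lit]]]] * [A [B [C ( [S [A [B [C lit]]]] )]]]] * [A [A [B [C x]]] ++ [B [C x]]]]

S
S * A
S * A * A
A * A * A
B * A * A
C * A * A
lit * A * A
lit * B * A
lit * C * A
lit * ( S ) * A
lit * ( A ) * A
lit * ( B ) * A
lit * ( C ) * A
lit * ( lit ) * A
lit * ( lit ) * A ++ B
lit * ( lit ) * B ++ B
lit * ( lit ) * C ++ B
lit * ( lit ) * x ++ B
lit * ( lit ) * x ++ C
lit * ( lit ) * x ++ x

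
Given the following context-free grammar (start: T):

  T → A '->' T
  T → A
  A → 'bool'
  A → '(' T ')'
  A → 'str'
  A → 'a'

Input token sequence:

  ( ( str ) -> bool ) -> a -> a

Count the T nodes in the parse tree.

[T [A ( [T [A ( [T [A str]] )] -> [T [A bool]]] )] -> [T [A a] -> [T [A a]]]]

6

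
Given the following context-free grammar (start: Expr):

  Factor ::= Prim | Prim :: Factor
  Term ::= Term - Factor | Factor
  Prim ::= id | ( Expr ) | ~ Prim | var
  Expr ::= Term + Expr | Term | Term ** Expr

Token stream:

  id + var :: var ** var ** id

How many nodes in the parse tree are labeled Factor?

5

[Expr [Term [Factor [Prim id]]] + [Expr [Term [Factor [Prim var] :: [Factor [Prim var]]]] ** [Expr [Term [Factor [Prim var]]] ** [Expr [Term [Factor [Prim id]]]]]]]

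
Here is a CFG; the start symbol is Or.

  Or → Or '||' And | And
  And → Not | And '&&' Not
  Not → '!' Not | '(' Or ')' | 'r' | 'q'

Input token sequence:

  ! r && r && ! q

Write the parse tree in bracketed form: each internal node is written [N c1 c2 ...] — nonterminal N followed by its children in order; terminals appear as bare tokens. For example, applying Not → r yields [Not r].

Or
And
And && Not
And && Not && Not
Not && Not && Not
! Not && Not && Not
! r && Not && Not
! r && r && Not
! r && r && ! Not
! r && r && ! q

[Or [And [And [And [Not ! [Not r]]] && [Not r]] && [Not ! [Not q]]]]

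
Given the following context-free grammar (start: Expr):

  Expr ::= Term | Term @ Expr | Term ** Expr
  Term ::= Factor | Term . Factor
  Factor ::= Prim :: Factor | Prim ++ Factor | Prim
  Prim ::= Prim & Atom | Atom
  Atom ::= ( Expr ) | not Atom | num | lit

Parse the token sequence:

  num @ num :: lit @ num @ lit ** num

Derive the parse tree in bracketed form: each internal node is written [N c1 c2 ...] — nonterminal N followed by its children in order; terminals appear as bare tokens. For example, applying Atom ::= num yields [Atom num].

[Expr [Term [Factor [Prim [Atom num]]]] @ [Expr [Term [Factor [Prim [Atom num]] :: [Factor [Prim [Atom lit]]]]] @ [Expr [Term [Factor [Prim [Atom num]]]] @ [Expr [Term [Factor [Prim [Atom lit]]]] ** [Expr [Term [Factor [Prim [Atom num]]]]]]]]]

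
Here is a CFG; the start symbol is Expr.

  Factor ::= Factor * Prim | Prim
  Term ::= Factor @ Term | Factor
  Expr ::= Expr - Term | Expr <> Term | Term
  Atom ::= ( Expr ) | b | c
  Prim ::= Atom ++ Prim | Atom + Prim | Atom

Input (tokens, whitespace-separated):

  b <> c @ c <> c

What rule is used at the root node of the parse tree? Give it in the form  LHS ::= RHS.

[Expr [Expr [Expr [Term [Factor [Prim [Atom b]]]]] <> [Term [Factor [Prim [Atom c]]] @ [Term [Factor [Prim [Atom c]]]]]] <> [Term [Factor [Prim [Atom c]]]]]

Expr ::= Expr <> Term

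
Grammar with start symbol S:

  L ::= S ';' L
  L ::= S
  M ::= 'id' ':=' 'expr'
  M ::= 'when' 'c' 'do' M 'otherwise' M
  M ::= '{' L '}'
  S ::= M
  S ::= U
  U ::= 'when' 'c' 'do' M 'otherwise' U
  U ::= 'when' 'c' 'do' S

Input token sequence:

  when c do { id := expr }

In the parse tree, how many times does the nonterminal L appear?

[S [U when c do [S [M { [L [S [M id := expr]]] }]]]]

1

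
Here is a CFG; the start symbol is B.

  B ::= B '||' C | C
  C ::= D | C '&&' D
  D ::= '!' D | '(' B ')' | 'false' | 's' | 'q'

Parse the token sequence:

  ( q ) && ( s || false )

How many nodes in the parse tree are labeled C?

5

[B [C [C [D ( [B [C [D q]]] )]] && [D ( [B [B [C [D s]]] || [C [D false]]] )]]]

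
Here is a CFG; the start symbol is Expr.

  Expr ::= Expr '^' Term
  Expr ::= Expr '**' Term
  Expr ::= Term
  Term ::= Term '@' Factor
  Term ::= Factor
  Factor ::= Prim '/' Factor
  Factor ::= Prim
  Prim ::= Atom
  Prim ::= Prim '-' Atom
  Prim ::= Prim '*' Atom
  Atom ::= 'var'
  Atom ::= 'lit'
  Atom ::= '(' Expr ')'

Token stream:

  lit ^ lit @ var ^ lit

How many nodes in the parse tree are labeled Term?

4

[Expr [Expr [Expr [Term [Factor [Prim [Atom lit]]]]] ^ [Term [Term [Factor [Prim [Atom lit]]]] @ [Factor [Prim [Atom var]]]]] ^ [Term [Factor [Prim [Atom lit]]]]]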